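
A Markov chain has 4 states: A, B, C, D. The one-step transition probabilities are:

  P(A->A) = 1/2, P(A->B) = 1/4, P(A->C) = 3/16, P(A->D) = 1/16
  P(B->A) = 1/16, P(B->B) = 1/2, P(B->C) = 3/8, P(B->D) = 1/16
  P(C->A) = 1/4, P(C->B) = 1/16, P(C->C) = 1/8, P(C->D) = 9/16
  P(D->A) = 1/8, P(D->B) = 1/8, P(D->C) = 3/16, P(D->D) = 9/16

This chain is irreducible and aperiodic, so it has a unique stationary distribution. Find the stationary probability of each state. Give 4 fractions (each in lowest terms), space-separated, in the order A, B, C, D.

Answer: 129/584 65/292 63/292 199/584

Derivation:
The stationary distribution satisfies pi = pi * P, i.e.:
  pi_A = 1/2*pi_A + 1/16*pi_B + 1/4*pi_C + 1/8*pi_D
  pi_B = 1/4*pi_A + 1/2*pi_B + 1/16*pi_C + 1/8*pi_D
  pi_C = 3/16*pi_A + 3/8*pi_B + 1/8*pi_C + 3/16*pi_D
  pi_D = 1/16*pi_A + 1/16*pi_B + 9/16*pi_C + 9/16*pi_D
with normalization: pi_A + pi_B + pi_C + pi_D = 1.

Using the first 3 balance equations plus normalization, the linear system A*pi = b is:
  [-1/2, 1/16, 1/4, 1/8] . pi = 0
  [1/4, -1/2, 1/16, 1/8] . pi = 0
  [3/16, 3/8, -7/8, 3/16] . pi = 0
  [1, 1, 1, 1] . pi = 1

Solving yields:
  pi_A = 129/584
  pi_B = 65/292
  pi_C = 63/292
  pi_D = 199/584

Verification (pi * P):
  129/584*1/2 + 65/292*1/16 + 63/292*1/4 + 199/584*1/8 = 129/584 = pi_A  (ok)
  129/584*1/4 + 65/292*1/2 + 63/292*1/16 + 199/584*1/8 = 65/292 = pi_B  (ok)
  129/584*3/16 + 65/292*3/8 + 63/292*1/8 + 199/584*3/16 = 63/292 = pi_C  (ok)
  129/584*1/16 + 65/292*1/16 + 63/292*9/16 + 199/584*9/16 = 199/584 = pi_D  (ok)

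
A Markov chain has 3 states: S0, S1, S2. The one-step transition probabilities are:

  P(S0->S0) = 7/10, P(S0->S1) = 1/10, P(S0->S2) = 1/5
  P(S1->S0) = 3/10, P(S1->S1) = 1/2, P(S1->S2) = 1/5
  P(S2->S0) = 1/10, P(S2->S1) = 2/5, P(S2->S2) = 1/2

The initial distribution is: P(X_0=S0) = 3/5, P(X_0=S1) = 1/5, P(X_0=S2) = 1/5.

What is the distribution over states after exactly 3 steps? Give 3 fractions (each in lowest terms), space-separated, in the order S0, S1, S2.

Answer: 1059/2500 293/1000 1417/5000

Derivation:
Propagating the distribution step by step (d_{t+1} = d_t * P):
d_0 = (S0=3/5, S1=1/5, S2=1/5)
  d_1[S0] = 3/5*7/10 + 1/5*3/10 + 1/5*1/10 = 1/2
  d_1[S1] = 3/5*1/10 + 1/5*1/2 + 1/5*2/5 = 6/25
  d_1[S2] = 3/5*1/5 + 1/5*1/5 + 1/5*1/2 = 13/50
d_1 = (S0=1/2, S1=6/25, S2=13/50)
  d_2[S0] = 1/2*7/10 + 6/25*3/10 + 13/50*1/10 = 56/125
  d_2[S1] = 1/2*1/10 + 6/25*1/2 + 13/50*2/5 = 137/500
  d_2[S2] = 1/2*1/5 + 6/25*1/5 + 13/50*1/2 = 139/500
d_2 = (S0=56/125, S1=137/500, S2=139/500)
  d_3[S0] = 56/125*7/10 + 137/500*3/10 + 139/500*1/10 = 1059/2500
  d_3[S1] = 56/125*1/10 + 137/500*1/2 + 139/500*2/5 = 293/1000
  d_3[S2] = 56/125*1/5 + 137/500*1/5 + 139/500*1/2 = 1417/5000
d_3 = (S0=1059/2500, S1=293/1000, S2=1417/5000)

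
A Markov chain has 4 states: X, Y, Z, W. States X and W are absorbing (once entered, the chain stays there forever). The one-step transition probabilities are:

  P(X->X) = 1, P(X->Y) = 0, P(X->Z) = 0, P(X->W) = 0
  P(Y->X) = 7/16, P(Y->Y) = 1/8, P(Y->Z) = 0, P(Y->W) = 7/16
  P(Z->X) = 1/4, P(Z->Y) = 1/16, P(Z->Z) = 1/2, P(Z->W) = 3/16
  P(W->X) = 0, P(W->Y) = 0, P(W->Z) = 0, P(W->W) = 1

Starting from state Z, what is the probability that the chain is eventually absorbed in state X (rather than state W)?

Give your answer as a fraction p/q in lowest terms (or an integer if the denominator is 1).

Let a_i = P(absorbed in X | start in state i).
Boundary conditions: a_X = 1, a_W = 0.
For each transient state i, a_i = sum_j P(i->j) * a_j:
  a_Y = 7/16*a_X + 1/8*a_Y + 0*a_Z + 7/16*a_W
  a_Z = 1/4*a_X + 1/16*a_Y + 1/2*a_Z + 3/16*a_W

Substituting a_X = 1 and a_W = 0, rearrange to (I - Q) a = r where r[i] = P(i -> X):
  [7/8, 0] . (a_Y, a_Z) = 7/16
  [-1/16, 1/2] . (a_Y, a_Z) = 1/4

Solving yields:
  a_Y = 1/2
  a_Z = 9/16

Starting state is Z, so the absorption probability is a_Z = 9/16.

Answer: 9/16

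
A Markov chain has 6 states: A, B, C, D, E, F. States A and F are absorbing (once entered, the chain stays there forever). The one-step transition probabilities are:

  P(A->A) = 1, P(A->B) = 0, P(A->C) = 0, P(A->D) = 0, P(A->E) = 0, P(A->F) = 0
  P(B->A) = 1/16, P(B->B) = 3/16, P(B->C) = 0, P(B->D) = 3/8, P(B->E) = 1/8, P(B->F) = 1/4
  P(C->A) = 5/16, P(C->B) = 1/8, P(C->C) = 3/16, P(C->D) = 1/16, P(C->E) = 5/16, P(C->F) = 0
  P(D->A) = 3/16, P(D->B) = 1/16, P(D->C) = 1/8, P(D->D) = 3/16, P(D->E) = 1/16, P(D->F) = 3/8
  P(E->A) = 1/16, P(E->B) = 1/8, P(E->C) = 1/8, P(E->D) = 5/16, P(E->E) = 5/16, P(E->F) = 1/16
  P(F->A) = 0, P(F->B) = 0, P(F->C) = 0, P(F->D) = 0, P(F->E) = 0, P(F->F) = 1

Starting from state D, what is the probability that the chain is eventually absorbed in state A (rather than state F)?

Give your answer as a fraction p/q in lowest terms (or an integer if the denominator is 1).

Answer: 7107/18362

Derivation:
Let a_i = P(absorbed in A | start in state i).
Boundary conditions: a_A = 1, a_F = 0.
For each transient state i, a_i = sum_j P(i->j) * a_j:
  a_B = 1/16*a_A + 3/16*a_B + 0*a_C + 3/8*a_D + 1/8*a_E + 1/4*a_F
  a_C = 5/16*a_A + 1/8*a_B + 3/16*a_C + 1/16*a_D + 5/16*a_E + 0*a_F
  a_D = 3/16*a_A + 1/16*a_B + 1/8*a_C + 3/16*a_D + 1/16*a_E + 3/8*a_F
  a_E = 1/16*a_A + 1/8*a_B + 1/8*a_C + 5/16*a_D + 5/16*a_E + 1/16*a_F

Substituting a_A = 1 and a_F = 0, rearrange to (I - Q) a = r where r[i] = P(i -> A):
  [13/16, 0, -3/8, -1/8] . (a_B, a_C, a_D, a_E) = 1/16
  [-1/8, 13/16, -1/16, -5/16] . (a_B, a_C, a_D, a_E) = 5/16
  [-1/16, -1/8, 13/16, -1/16] . (a_B, a_C, a_D, a_E) = 3/16
  [-1/8, -1/8, -5/16, 11/16] . (a_B, a_C, a_D, a_E) = 1/16

Solving yields:
  a_B = 2969/9181
  a_C = 5818/9181
  a_D = 7107/18362
  a_E = 8095/18362

Starting state is D, so the absorption probability is a_D = 7107/18362.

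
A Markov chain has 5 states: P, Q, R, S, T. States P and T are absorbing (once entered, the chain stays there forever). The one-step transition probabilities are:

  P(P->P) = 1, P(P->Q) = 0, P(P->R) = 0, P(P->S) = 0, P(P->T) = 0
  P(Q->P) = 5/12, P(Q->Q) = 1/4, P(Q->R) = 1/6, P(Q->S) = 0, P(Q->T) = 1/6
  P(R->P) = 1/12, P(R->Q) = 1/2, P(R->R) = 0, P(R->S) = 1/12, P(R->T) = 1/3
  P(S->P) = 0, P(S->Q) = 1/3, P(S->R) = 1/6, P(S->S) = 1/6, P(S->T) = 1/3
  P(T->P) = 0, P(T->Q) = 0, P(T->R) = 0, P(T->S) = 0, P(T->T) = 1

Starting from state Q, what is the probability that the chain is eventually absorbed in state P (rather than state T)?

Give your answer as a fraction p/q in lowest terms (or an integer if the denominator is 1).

Answer: 305/467

Derivation:
Let a_i = P(absorbed in P | start in state i).
Boundary conditions: a_P = 1, a_T = 0.
For each transient state i, a_i = sum_j P(i->j) * a_j:
  a_Q = 5/12*a_P + 1/4*a_Q + 1/6*a_R + 0*a_S + 1/6*a_T
  a_R = 1/12*a_P + 1/2*a_Q + 0*a_R + 1/12*a_S + 1/3*a_T
  a_S = 0*a_P + 1/3*a_Q + 1/6*a_R + 1/6*a_S + 1/3*a_T

Substituting a_P = 1 and a_T = 0, rearrange to (I - Q) a = r where r[i] = P(i -> P):
  [3/4, -1/6, 0] . (a_Q, a_R, a_S) = 5/12
  [-1/2, 1, -1/12] . (a_Q, a_R, a_S) = 1/12
  [-1/3, -1/6, 5/6] . (a_Q, a_R, a_S) = 0

Solving yields:
  a_Q = 305/467
  a_R = 205/467
  a_S = 163/467

Starting state is Q, so the absorption probability is a_Q = 305/467.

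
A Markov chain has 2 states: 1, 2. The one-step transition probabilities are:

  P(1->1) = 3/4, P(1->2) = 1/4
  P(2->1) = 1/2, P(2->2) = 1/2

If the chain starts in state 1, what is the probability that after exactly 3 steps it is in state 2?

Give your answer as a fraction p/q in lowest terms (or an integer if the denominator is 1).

Computing P^3 by repeated multiplication:
P^1 =
  1: [3/4, 1/4]
  2: [1/2, 1/2]
P^2 =
  1: [11/16, 5/16]
  2: [5/8, 3/8]
P^3 =
  1: [43/64, 21/64]
  2: [21/32, 11/32]

(P^3)[1 -> 2] = 21/64

Answer: 21/64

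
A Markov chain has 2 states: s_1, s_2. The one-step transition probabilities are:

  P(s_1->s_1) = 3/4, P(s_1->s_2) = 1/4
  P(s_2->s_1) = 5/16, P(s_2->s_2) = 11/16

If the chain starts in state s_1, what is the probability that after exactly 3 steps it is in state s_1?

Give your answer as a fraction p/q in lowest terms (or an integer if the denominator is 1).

Answer: 607/1024

Derivation:
Computing P^3 by repeated multiplication:
P^1 =
  s_1: [3/4, 1/4]
  s_2: [5/16, 11/16]
P^2 =
  s_1: [41/64, 23/64]
  s_2: [115/256, 141/256]
P^3 =
  s_1: [607/1024, 417/1024]
  s_2: [2085/4096, 2011/4096]

(P^3)[s_1 -> s_1] = 607/1024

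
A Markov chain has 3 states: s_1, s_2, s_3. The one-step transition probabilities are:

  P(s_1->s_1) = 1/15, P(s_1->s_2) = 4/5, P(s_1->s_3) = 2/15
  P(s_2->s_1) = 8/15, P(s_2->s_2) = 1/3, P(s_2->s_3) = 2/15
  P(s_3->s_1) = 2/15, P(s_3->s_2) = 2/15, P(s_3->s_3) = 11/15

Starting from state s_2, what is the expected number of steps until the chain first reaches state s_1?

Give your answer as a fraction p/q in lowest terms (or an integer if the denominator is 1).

Answer: 5/2

Derivation:
Let h_i = expected steps to first reach s_1 from state i.
Boundary: h_s_1 = 0.
First-step equations for the other states:
  h_s_2 = 1 + 8/15*h_s_1 + 1/3*h_s_2 + 2/15*h_s_3
  h_s_3 = 1 + 2/15*h_s_1 + 2/15*h_s_2 + 11/15*h_s_3

Substituting h_s_1 = 0 and rearranging gives the linear system (I - Q) h = 1:
  [2/3, -2/15] . (h_s_2, h_s_3) = 1
  [-2/15, 4/15] . (h_s_2, h_s_3) = 1

Solving yields:
  h_s_2 = 5/2
  h_s_3 = 5

Starting state is s_2, so the expected hitting time is h_s_2 = 5/2.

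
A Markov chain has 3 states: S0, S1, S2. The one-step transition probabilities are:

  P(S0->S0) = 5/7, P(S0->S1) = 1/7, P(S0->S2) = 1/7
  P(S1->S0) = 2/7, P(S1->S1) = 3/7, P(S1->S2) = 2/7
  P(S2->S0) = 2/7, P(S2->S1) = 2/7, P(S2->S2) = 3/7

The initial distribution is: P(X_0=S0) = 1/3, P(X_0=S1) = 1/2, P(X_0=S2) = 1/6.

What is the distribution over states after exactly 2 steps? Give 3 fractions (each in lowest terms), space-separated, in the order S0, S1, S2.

Propagating the distribution step by step (d_{t+1} = d_t * P):
d_0 = (S0=1/3, S1=1/2, S2=1/6)
  d_1[S0] = 1/3*5/7 + 1/2*2/7 + 1/6*2/7 = 3/7
  d_1[S1] = 1/3*1/7 + 1/2*3/7 + 1/6*2/7 = 13/42
  d_1[S2] = 1/3*1/7 + 1/2*2/7 + 1/6*3/7 = 11/42
d_1 = (S0=3/7, S1=13/42, S2=11/42)
  d_2[S0] = 3/7*5/7 + 13/42*2/7 + 11/42*2/7 = 23/49
  d_2[S1] = 3/7*1/7 + 13/42*3/7 + 11/42*2/7 = 79/294
  d_2[S2] = 3/7*1/7 + 13/42*2/7 + 11/42*3/7 = 11/42
d_2 = (S0=23/49, S1=79/294, S2=11/42)

Answer: 23/49 79/294 11/42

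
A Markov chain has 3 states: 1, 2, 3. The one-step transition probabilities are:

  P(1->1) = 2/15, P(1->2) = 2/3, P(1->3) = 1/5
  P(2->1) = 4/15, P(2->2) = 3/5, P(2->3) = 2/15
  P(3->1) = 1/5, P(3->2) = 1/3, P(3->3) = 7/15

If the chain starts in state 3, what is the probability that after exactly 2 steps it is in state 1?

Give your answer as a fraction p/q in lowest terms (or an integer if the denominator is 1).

Answer: 47/225

Derivation:
Computing P^2 by repeated multiplication:
P^1 =
  1: [2/15, 2/3, 1/5]
  2: [4/15, 3/5, 2/15]
  3: [1/5, 1/3, 7/15]
P^2 =
  1: [53/225, 5/9, 47/225]
  2: [2/9, 131/225, 44/225]
  3: [47/225, 22/45, 68/225]

(P^2)[3 -> 1] = 47/225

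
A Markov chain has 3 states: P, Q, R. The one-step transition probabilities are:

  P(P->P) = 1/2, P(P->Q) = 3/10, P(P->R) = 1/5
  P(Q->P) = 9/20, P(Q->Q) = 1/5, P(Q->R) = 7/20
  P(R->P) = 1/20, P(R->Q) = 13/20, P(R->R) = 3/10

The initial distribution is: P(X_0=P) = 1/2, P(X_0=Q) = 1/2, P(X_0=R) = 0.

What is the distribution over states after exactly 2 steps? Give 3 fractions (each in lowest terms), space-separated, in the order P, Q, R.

Answer: 291/800 297/800 53/200

Derivation:
Propagating the distribution step by step (d_{t+1} = d_t * P):
d_0 = (P=1/2, Q=1/2, R=0)
  d_1[P] = 1/2*1/2 + 1/2*9/20 + 0*1/20 = 19/40
  d_1[Q] = 1/2*3/10 + 1/2*1/5 + 0*13/20 = 1/4
  d_1[R] = 1/2*1/5 + 1/2*7/20 + 0*3/10 = 11/40
d_1 = (P=19/40, Q=1/4, R=11/40)
  d_2[P] = 19/40*1/2 + 1/4*9/20 + 11/40*1/20 = 291/800
  d_2[Q] = 19/40*3/10 + 1/4*1/5 + 11/40*13/20 = 297/800
  d_2[R] = 19/40*1/5 + 1/4*7/20 + 11/40*3/10 = 53/200
d_2 = (P=291/800, Q=297/800, R=53/200)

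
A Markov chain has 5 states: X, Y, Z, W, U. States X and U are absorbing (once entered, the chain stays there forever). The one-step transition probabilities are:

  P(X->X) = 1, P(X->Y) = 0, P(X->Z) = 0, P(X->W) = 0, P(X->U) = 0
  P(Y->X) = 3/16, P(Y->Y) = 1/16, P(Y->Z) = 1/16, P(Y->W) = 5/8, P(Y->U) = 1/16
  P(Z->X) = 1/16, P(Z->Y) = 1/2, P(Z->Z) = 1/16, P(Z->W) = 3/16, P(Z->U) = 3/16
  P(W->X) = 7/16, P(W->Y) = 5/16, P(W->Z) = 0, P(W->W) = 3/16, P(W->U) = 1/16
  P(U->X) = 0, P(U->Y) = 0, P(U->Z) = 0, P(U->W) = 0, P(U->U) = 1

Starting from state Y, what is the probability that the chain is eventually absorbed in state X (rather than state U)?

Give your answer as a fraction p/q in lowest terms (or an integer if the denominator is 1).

Let a_i = P(absorbed in X | start in state i).
Boundary conditions: a_X = 1, a_U = 0.
For each transient state i, a_i = sum_j P(i->j) * a_j:
  a_Y = 3/16*a_X + 1/16*a_Y + 1/16*a_Z + 5/8*a_W + 1/16*a_U
  a_Z = 1/16*a_X + 1/2*a_Y + 1/16*a_Z + 3/16*a_W + 3/16*a_U
  a_W = 7/16*a_X + 5/16*a_Y + 0*a_Z + 3/16*a_W + 1/16*a_U

Substituting a_X = 1 and a_U = 0, rearrange to (I - Q) a = r where r[i] = P(i -> X):
  [15/16, -1/16, -5/8] . (a_Y, a_Z, a_W) = 3/16
  [-1/2, 15/16, -3/16] . (a_Y, a_Z, a_W) = 1/16
  [-5/16, 0, 13/16] . (a_Y, a_Z, a_W) = 7/16

Solving yields:
  a_Y = 1669/2056
  a_Z = 1377/2056
  a_W = 1749/2056

Starting state is Y, so the absorption probability is a_Y = 1669/2056.

Answer: 1669/2056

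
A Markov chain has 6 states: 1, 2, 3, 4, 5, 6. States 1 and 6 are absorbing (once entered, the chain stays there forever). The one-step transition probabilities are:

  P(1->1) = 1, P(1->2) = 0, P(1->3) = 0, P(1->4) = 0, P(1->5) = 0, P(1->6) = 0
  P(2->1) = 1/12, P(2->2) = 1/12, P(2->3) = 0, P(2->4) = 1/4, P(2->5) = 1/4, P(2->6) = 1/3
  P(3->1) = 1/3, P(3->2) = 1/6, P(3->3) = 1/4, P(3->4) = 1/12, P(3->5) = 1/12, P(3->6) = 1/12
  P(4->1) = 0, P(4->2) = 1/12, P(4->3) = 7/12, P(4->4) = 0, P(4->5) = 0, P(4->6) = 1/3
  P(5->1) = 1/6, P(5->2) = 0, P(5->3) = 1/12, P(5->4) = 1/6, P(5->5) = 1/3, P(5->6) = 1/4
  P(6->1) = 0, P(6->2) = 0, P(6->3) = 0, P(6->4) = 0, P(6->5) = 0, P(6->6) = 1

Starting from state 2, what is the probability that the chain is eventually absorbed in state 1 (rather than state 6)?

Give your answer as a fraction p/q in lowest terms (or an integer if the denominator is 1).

Let a_i = P(absorbed in 1 | start in state i).
Boundary conditions: a_1 = 1, a_6 = 0.
For each transient state i, a_i = sum_j P(i->j) * a_j:
  a_2 = 1/12*a_1 + 1/12*a_2 + 0*a_3 + 1/4*a_4 + 1/4*a_5 + 1/3*a_6
  a_3 = 1/3*a_1 + 1/6*a_2 + 1/4*a_3 + 1/12*a_4 + 1/12*a_5 + 1/12*a_6
  a_4 = 0*a_1 + 1/12*a_2 + 7/12*a_3 + 0*a_4 + 0*a_5 + 1/3*a_6
  a_5 = 1/6*a_1 + 0*a_2 + 1/12*a_3 + 1/6*a_4 + 1/3*a_5 + 1/4*a_6

Substituting a_1 = 1 and a_6 = 0, rearrange to (I - Q) a = r where r[i] = P(i -> 1):
  [11/12, 0, -1/4, -1/4] . (a_2, a_3, a_4, a_5) = 1/12
  [-1/6, 3/4, -1/12, -1/12] . (a_2, a_3, a_4, a_5) = 1/3
  [-1/12, -7/12, 1, 0] . (a_2, a_3, a_4, a_5) = 0
  [0, -1/12, -1/6, 2/3] . (a_2, a_3, a_4, a_5) = 1/6

Solving yields:
  a_2 = 1207/3920
  a_3 = 2357/3920
  a_4 = 2951/7840
  a_5 = 3287/7840

Starting state is 2, so the absorption probability is a_2 = 1207/3920.

Answer: 1207/3920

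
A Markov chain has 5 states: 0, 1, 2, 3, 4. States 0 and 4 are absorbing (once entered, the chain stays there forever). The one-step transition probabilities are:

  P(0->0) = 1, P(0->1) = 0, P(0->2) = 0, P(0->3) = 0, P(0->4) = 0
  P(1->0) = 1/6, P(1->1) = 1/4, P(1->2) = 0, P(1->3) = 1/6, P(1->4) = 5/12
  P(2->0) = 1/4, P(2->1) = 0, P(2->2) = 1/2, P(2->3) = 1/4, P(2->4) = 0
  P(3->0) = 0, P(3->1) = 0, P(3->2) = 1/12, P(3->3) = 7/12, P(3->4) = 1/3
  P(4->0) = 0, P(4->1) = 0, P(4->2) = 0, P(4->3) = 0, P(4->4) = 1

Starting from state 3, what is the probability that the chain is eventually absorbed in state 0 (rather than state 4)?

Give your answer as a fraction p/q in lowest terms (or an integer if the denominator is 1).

Answer: 1/9

Derivation:
Let a_i = P(absorbed in 0 | start in state i).
Boundary conditions: a_0 = 1, a_4 = 0.
For each transient state i, a_i = sum_j P(i->j) * a_j:
  a_1 = 1/6*a_0 + 1/4*a_1 + 0*a_2 + 1/6*a_3 + 5/12*a_4
  a_2 = 1/4*a_0 + 0*a_1 + 1/2*a_2 + 1/4*a_3 + 0*a_4
  a_3 = 0*a_0 + 0*a_1 + 1/12*a_2 + 7/12*a_3 + 1/3*a_4

Substituting a_0 = 1 and a_4 = 0, rearrange to (I - Q) a = r where r[i] = P(i -> 0):
  [3/4, 0, -1/6] . (a_1, a_2, a_3) = 1/6
  [0, 1/2, -1/4] . (a_1, a_2, a_3) = 1/4
  [0, -1/12, 5/12] . (a_1, a_2, a_3) = 0

Solving yields:
  a_1 = 20/81
  a_2 = 5/9
  a_3 = 1/9

Starting state is 3, so the absorption probability is a_3 = 1/9.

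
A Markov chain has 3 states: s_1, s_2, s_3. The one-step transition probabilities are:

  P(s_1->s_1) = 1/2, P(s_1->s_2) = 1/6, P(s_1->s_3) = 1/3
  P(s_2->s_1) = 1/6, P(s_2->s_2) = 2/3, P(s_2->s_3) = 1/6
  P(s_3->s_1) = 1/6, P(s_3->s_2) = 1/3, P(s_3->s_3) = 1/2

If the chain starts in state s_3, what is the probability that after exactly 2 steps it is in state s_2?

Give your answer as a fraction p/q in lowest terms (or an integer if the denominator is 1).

Computing P^2 by repeated multiplication:
P^1 =
  s_1: [1/2, 1/6, 1/3]
  s_2: [1/6, 2/3, 1/6]
  s_3: [1/6, 1/3, 1/2]
P^2 =
  s_1: [1/3, 11/36, 13/36]
  s_2: [2/9, 19/36, 1/4]
  s_3: [2/9, 5/12, 13/36]

(P^2)[s_3 -> s_2] = 5/12

Answer: 5/12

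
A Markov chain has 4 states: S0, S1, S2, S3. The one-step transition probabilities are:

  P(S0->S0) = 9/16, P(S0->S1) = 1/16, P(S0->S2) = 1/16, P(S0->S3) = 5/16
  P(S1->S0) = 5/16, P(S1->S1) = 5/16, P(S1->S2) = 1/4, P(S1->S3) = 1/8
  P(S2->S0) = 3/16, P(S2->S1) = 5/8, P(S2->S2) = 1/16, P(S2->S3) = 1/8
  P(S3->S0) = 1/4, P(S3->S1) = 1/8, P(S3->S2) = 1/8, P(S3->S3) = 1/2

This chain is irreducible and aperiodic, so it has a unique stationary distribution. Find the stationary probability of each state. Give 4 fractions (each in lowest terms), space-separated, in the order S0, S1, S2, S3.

Answer: 56/151 30/151 18/151 47/151

Derivation:
The stationary distribution satisfies pi = pi * P, i.e.:
  pi_S0 = 9/16*pi_S0 + 5/16*pi_S1 + 3/16*pi_S2 + 1/4*pi_S3
  pi_S1 = 1/16*pi_S0 + 5/16*pi_S1 + 5/8*pi_S2 + 1/8*pi_S3
  pi_S2 = 1/16*pi_S0 + 1/4*pi_S1 + 1/16*pi_S2 + 1/8*pi_S3
  pi_S3 = 5/16*pi_S0 + 1/8*pi_S1 + 1/8*pi_S2 + 1/2*pi_S3
with normalization: pi_S0 + pi_S1 + pi_S2 + pi_S3 = 1.

Using the first 3 balance equations plus normalization, the linear system A*pi = b is:
  [-7/16, 5/16, 3/16, 1/4] . pi = 0
  [1/16, -11/16, 5/8, 1/8] . pi = 0
  [1/16, 1/4, -15/16, 1/8] . pi = 0
  [1, 1, 1, 1] . pi = 1

Solving yields:
  pi_S0 = 56/151
  pi_S1 = 30/151
  pi_S2 = 18/151
  pi_S3 = 47/151

Verification (pi * P):
  56/151*9/16 + 30/151*5/16 + 18/151*3/16 + 47/151*1/4 = 56/151 = pi_S0  (ok)
  56/151*1/16 + 30/151*5/16 + 18/151*5/8 + 47/151*1/8 = 30/151 = pi_S1  (ok)
  56/151*1/16 + 30/151*1/4 + 18/151*1/16 + 47/151*1/8 = 18/151 = pi_S2  (ok)
  56/151*5/16 + 30/151*1/8 + 18/151*1/8 + 47/151*1/2 = 47/151 = pi_S3  (ok)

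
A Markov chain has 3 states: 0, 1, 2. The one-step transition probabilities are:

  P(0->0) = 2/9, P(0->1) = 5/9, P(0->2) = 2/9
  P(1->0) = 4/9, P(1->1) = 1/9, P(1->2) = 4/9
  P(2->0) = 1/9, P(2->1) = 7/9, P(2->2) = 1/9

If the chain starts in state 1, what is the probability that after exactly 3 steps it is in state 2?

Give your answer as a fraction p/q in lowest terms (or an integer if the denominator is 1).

Answer: 244/729

Derivation:
Computing P^3 by repeated multiplication:
P^1 =
  0: [2/9, 5/9, 2/9]
  1: [4/9, 1/9, 4/9]
  2: [1/9, 7/9, 1/9]
P^2 =
  0: [26/81, 29/81, 26/81]
  1: [16/81, 49/81, 16/81]
  2: [31/81, 19/81, 31/81]
P^3 =
  0: [194/729, 341/729, 194/729]
  1: [244/729, 241/729, 244/729]
  2: [169/729, 391/729, 169/729]

(P^3)[1 -> 2] = 244/729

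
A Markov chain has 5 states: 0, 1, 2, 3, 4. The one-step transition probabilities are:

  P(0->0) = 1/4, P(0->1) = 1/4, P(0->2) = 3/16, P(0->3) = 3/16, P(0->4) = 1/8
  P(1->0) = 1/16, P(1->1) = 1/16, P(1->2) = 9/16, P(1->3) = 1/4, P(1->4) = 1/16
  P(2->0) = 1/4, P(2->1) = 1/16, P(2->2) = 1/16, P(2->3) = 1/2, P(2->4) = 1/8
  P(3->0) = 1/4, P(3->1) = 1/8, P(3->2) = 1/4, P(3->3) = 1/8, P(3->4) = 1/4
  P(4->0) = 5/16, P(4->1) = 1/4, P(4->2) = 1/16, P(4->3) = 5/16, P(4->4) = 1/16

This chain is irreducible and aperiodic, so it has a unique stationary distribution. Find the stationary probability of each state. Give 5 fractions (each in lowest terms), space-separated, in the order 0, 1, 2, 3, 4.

The stationary distribution satisfies pi = pi * P, i.e.:
  pi_0 = 1/4*pi_0 + 1/16*pi_1 + 1/4*pi_2 + 1/4*pi_3 + 5/16*pi_4
  pi_1 = 1/4*pi_0 + 1/16*pi_1 + 1/16*pi_2 + 1/8*pi_3 + 1/4*pi_4
  pi_2 = 3/16*pi_0 + 9/16*pi_1 + 1/16*pi_2 + 1/4*pi_3 + 1/16*pi_4
  pi_3 = 3/16*pi_0 + 1/4*pi_1 + 1/2*pi_2 + 1/8*pi_3 + 5/16*pi_4
  pi_4 = 1/8*pi_0 + 1/16*pi_1 + 1/8*pi_2 + 1/4*pi_3 + 1/16*pi_4
with normalization: pi_0 + pi_1 + pi_2 + pi_3 + pi_4 = 1.

Using the first 4 balance equations plus normalization, the linear system A*pi = b is:
  [-3/4, 1/16, 1/4, 1/4, 5/16] . pi = 0
  [1/4, -15/16, 1/16, 1/8, 1/4] . pi = 0
  [3/16, 9/16, -15/16, 1/4, 1/16] . pi = 0
  [3/16, 1/4, 1/2, -7/8, 5/16] . pi = 0
  [1, 1, 1, 1, 1] . pi = 1

Solving yields:
  pi_0 = 595/2577
  pi_1 = 383/2577
  pi_2 = 185/859
  pi_3 = 683/2577
  pi_4 = 361/2577

Verification (pi * P):
  595/2577*1/4 + 383/2577*1/16 + 185/859*1/4 + 683/2577*1/4 + 361/2577*5/16 = 595/2577 = pi_0  (ok)
  595/2577*1/4 + 383/2577*1/16 + 185/859*1/16 + 683/2577*1/8 + 361/2577*1/4 = 383/2577 = pi_1  (ok)
  595/2577*3/16 + 383/2577*9/16 + 185/859*1/16 + 683/2577*1/4 + 361/2577*1/16 = 185/859 = pi_2  (ok)
  595/2577*3/16 + 383/2577*1/4 + 185/859*1/2 + 683/2577*1/8 + 361/2577*5/16 = 683/2577 = pi_3  (ok)
  595/2577*1/8 + 383/2577*1/16 + 185/859*1/8 + 683/2577*1/4 + 361/2577*1/16 = 361/2577 = pi_4  (ok)

Answer: 595/2577 383/2577 185/859 683/2577 361/2577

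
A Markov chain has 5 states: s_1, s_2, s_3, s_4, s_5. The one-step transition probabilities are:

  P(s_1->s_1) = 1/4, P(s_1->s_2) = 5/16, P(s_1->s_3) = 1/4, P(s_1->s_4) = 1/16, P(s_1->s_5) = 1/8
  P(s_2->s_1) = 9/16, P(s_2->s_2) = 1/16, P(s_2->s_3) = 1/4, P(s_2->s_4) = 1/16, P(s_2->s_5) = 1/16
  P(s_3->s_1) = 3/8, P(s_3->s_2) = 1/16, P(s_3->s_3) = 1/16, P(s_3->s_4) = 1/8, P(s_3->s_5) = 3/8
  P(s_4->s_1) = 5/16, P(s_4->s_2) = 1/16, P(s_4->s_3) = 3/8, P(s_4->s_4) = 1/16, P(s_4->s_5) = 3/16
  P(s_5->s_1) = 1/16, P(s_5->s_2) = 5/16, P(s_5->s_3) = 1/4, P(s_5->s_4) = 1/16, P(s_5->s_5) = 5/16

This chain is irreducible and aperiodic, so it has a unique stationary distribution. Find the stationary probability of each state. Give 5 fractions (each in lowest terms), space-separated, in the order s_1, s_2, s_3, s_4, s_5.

The stationary distribution satisfies pi = pi * P, i.e.:
  pi_s_1 = 1/4*pi_s_1 + 9/16*pi_s_2 + 3/8*pi_s_3 + 5/16*pi_s_4 + 1/16*pi_s_5
  pi_s_2 = 5/16*pi_s_1 + 1/16*pi_s_2 + 1/16*pi_s_3 + 1/16*pi_s_4 + 5/16*pi_s_5
  pi_s_3 = 1/4*pi_s_1 + 1/4*pi_s_2 + 1/16*pi_s_3 + 3/8*pi_s_4 + 1/4*pi_s_5
  pi_s_4 = 1/16*pi_s_1 + 1/16*pi_s_2 + 1/8*pi_s_3 + 1/16*pi_s_4 + 1/16*pi_s_5
  pi_s_5 = 1/8*pi_s_1 + 1/16*pi_s_2 + 3/8*pi_s_3 + 3/16*pi_s_4 + 5/16*pi_s_5
with normalization: pi_s_1 + pi_s_2 + pi_s_3 + pi_s_4 + pi_s_5 = 1.

Using the first 4 balance equations plus normalization, the linear system A*pi = b is:
  [-3/4, 9/16, 3/8, 5/16, 1/16] . pi = 0
  [5/16, -15/16, 1/16, 1/16, 5/16] . pi = 0
  [1/4, 1/4, -15/16, 3/8, 1/4] . pi = 0
  [1/16, 1/16, 1/8, -15/16, 1/16] . pi = 0
  [1, 1, 1, 1, 1] . pi = 1

Solving yields:
  pi_s_1 = 228/755
  pi_s_2 = 577/3020
  pi_s_3 = 33/151
  pi_s_4 = 23/302
  pi_s_5 = 641/3020

Verification (pi * P):
  228/755*1/4 + 577/3020*9/16 + 33/151*3/8 + 23/302*5/16 + 641/3020*1/16 = 228/755 = pi_s_1  (ok)
  228/755*5/16 + 577/3020*1/16 + 33/151*1/16 + 23/302*1/16 + 641/3020*5/16 = 577/3020 = pi_s_2  (ok)
  228/755*1/4 + 577/3020*1/4 + 33/151*1/16 + 23/302*3/8 + 641/3020*1/4 = 33/151 = pi_s_3  (ok)
  228/755*1/16 + 577/3020*1/16 + 33/151*1/8 + 23/302*1/16 + 641/3020*1/16 = 23/302 = pi_s_4  (ok)
  228/755*1/8 + 577/3020*1/16 + 33/151*3/8 + 23/302*3/16 + 641/3020*5/16 = 641/3020 = pi_s_5  (ok)

Answer: 228/755 577/3020 33/151 23/302 641/3020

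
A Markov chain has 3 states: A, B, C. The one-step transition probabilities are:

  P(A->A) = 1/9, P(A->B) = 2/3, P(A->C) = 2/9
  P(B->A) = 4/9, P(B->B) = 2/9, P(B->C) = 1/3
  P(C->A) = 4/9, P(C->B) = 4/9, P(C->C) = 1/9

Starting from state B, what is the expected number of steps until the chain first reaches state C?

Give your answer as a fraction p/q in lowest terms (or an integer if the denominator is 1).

Let h_i = expected steps to first reach C from state i.
Boundary: h_C = 0.
First-step equations for the other states:
  h_A = 1 + 1/9*h_A + 2/3*h_B + 2/9*h_C
  h_B = 1 + 4/9*h_A + 2/9*h_B + 1/3*h_C

Substituting h_C = 0 and rearranging gives the linear system (I - Q) h = 1:
  [8/9, -2/3] . (h_A, h_B) = 1
  [-4/9, 7/9] . (h_A, h_B) = 1

Solving yields:
  h_A = 117/32
  h_B = 27/8

Starting state is B, so the expected hitting time is h_B = 27/8.

Answer: 27/8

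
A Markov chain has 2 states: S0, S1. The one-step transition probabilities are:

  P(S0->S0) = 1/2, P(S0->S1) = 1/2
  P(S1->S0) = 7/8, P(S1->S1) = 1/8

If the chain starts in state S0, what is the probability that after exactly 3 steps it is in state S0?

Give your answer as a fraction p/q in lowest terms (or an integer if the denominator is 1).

Computing P^3 by repeated multiplication:
P^1 =
  S0: [1/2, 1/2]
  S1: [7/8, 1/8]
P^2 =
  S0: [11/16, 5/16]
  S1: [35/64, 29/64]
P^3 =
  S0: [79/128, 49/128]
  S1: [343/512, 169/512]

(P^3)[S0 -> S0] = 79/128

Answer: 79/128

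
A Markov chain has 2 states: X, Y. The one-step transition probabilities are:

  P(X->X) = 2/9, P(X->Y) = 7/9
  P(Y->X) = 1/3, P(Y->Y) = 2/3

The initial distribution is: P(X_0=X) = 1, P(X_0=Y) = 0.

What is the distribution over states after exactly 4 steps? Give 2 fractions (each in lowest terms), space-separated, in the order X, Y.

Propagating the distribution step by step (d_{t+1} = d_t * P):
d_0 = (X=1, Y=0)
  d_1[X] = 1*2/9 + 0*1/3 = 2/9
  d_1[Y] = 1*7/9 + 0*2/3 = 7/9
d_1 = (X=2/9, Y=7/9)
  d_2[X] = 2/9*2/9 + 7/9*1/3 = 25/81
  d_2[Y] = 2/9*7/9 + 7/9*2/3 = 56/81
d_2 = (X=25/81, Y=56/81)
  d_3[X] = 25/81*2/9 + 56/81*1/3 = 218/729
  d_3[Y] = 25/81*7/9 + 56/81*2/3 = 511/729
d_3 = (X=218/729, Y=511/729)
  d_4[X] = 218/729*2/9 + 511/729*1/3 = 1969/6561
  d_4[Y] = 218/729*7/9 + 511/729*2/3 = 4592/6561
d_4 = (X=1969/6561, Y=4592/6561)

Answer: 1969/6561 4592/6561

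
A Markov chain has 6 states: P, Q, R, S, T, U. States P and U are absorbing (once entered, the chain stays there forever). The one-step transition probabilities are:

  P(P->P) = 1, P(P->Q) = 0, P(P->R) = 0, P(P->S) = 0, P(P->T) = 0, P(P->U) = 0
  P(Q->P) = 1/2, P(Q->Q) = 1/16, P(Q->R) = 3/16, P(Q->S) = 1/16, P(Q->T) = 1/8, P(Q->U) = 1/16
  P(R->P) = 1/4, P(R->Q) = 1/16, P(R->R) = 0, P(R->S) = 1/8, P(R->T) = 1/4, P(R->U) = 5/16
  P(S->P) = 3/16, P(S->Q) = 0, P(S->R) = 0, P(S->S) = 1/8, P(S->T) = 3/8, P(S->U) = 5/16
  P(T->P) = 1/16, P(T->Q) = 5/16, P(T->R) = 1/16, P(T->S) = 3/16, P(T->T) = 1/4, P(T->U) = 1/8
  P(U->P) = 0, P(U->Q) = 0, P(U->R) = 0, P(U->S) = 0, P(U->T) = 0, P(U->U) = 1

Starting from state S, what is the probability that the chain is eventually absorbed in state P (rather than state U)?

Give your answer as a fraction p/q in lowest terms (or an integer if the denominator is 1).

Let a_i = P(absorbed in P | start in state i).
Boundary conditions: a_P = 1, a_U = 0.
For each transient state i, a_i = sum_j P(i->j) * a_j:
  a_Q = 1/2*a_P + 1/16*a_Q + 3/16*a_R + 1/16*a_S + 1/8*a_T + 1/16*a_U
  a_R = 1/4*a_P + 1/16*a_Q + 0*a_R + 1/8*a_S + 1/4*a_T + 5/16*a_U
  a_S = 3/16*a_P + 0*a_Q + 0*a_R + 1/8*a_S + 3/8*a_T + 5/16*a_U
  a_T = 1/16*a_P + 5/16*a_Q + 1/16*a_R + 3/16*a_S + 1/4*a_T + 1/8*a_U

Substituting a_P = 1 and a_U = 0, rearrange to (I - Q) a = r where r[i] = P(i -> P):
  [15/16, -3/16, -1/16, -1/8] . (a_Q, a_R, a_S, a_T) = 1/2
  [-1/16, 1, -1/8, -1/4] . (a_Q, a_R, a_S, a_T) = 1/4
  [0, 0, 7/8, -3/8] . (a_Q, a_R, a_S, a_T) = 3/16
  [-5/16, -1/16, -3/16, 3/4] . (a_Q, a_R, a_S, a_T) = 1/16

Solving yields:
  a_Q = 512/699
  a_R = 3742/7689
  a_S = 1143/2563
  a_T = 2771/5126

Starting state is S, so the absorption probability is a_S = 1143/2563.

Answer: 1143/2563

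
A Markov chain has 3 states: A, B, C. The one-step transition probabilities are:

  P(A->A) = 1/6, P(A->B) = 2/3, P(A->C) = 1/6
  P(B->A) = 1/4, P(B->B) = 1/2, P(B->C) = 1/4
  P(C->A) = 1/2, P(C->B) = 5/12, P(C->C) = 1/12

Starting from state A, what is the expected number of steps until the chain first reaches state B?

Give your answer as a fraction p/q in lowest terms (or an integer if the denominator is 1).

Answer: 78/49

Derivation:
Let h_i = expected steps to first reach B from state i.
Boundary: h_B = 0.
First-step equations for the other states:
  h_A = 1 + 1/6*h_A + 2/3*h_B + 1/6*h_C
  h_C = 1 + 1/2*h_A + 5/12*h_B + 1/12*h_C

Substituting h_B = 0 and rearranging gives the linear system (I - Q) h = 1:
  [5/6, -1/6] . (h_A, h_C) = 1
  [-1/2, 11/12] . (h_A, h_C) = 1

Solving yields:
  h_A = 78/49
  h_C = 96/49

Starting state is A, so the expected hitting time is h_A = 78/49.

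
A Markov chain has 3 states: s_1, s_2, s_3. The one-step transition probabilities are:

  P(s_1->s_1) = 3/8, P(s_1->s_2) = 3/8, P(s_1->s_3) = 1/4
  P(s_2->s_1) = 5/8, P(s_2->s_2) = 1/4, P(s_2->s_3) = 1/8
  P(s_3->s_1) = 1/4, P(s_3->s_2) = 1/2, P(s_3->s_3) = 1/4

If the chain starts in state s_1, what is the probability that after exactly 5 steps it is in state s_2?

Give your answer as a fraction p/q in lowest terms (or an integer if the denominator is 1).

Answer: 11671/32768

Derivation:
Computing P^5 by repeated multiplication:
P^1 =
  s_1: [3/8, 3/8, 1/4]
  s_2: [5/8, 1/4, 1/8]
  s_3: [1/4, 1/2, 1/4]
P^2 =
  s_1: [7/16, 23/64, 13/64]
  s_2: [27/64, 23/64, 7/32]
  s_3: [15/32, 11/32, 3/16]
P^3 =
  s_1: [225/512, 91/256, 105/512]
  s_2: [7/16, 183/512, 105/512]
  s_3: [7/16, 91/256, 53/256]
P^4 =
  s_1: [1795/4096, 1459/4096, 421/2048]
  s_2: [1797/4096, 729/2048, 841/4096]
  s_3: [897/2048, 365/1024, 421/2048]
P^5 =
  s_1: [3591/8192, 11671/32768, 6733/32768]
  s_2: [14363/32768, 11671/32768, 3367/16384]
  s_3: [7183/16384, 5835/16384, 1683/8192]

(P^5)[s_1 -> s_2] = 11671/32768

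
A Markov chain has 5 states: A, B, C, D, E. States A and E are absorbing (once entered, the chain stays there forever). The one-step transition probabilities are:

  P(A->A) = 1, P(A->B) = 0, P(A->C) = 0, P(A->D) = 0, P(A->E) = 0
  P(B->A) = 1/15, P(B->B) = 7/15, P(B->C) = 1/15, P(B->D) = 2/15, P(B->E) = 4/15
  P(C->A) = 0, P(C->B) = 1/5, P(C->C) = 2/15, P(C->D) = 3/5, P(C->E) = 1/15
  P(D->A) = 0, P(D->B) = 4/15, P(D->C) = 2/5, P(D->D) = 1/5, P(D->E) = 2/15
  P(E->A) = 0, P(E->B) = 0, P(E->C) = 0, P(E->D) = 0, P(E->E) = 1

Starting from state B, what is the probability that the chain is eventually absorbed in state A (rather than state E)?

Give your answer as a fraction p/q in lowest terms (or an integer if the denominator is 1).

Answer: 51/302

Derivation:
Let a_i = P(absorbed in A | start in state i).
Boundary conditions: a_A = 1, a_E = 0.
For each transient state i, a_i = sum_j P(i->j) * a_j:
  a_B = 1/15*a_A + 7/15*a_B + 1/15*a_C + 2/15*a_D + 4/15*a_E
  a_C = 0*a_A + 1/5*a_B + 2/15*a_C + 3/5*a_D + 1/15*a_E
  a_D = 0*a_A + 4/15*a_B + 2/5*a_C + 1/5*a_D + 2/15*a_E

Substituting a_A = 1 and a_E = 0, rearrange to (I - Q) a = r where r[i] = P(i -> A):
  [8/15, -1/15, -2/15] . (a_B, a_C, a_D) = 1/15
  [-1/5, 13/15, -3/5] . (a_B, a_C, a_D) = 0
  [-4/15, -2/5, 4/5] . (a_B, a_C, a_D) = 0

Solving yields:
  a_B = 51/302
  a_C = 18/151
  a_D = 35/302

Starting state is B, so the absorption probability is a_B = 51/302.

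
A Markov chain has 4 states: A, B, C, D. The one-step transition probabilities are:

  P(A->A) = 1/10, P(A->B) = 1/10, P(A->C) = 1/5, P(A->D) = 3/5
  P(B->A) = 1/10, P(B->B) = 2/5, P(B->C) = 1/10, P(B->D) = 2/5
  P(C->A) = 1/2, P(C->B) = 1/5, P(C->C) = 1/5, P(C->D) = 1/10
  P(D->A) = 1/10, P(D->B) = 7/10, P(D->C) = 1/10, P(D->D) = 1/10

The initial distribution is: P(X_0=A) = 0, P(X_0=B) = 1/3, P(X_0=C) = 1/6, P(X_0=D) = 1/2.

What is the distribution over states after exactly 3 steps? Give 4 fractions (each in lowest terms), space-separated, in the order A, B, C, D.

Propagating the distribution step by step (d_{t+1} = d_t * P):
d_0 = (A=0, B=1/3, C=1/6, D=1/2)
  d_1[A] = 0*1/10 + 1/3*1/10 + 1/6*1/2 + 1/2*1/10 = 1/6
  d_1[B] = 0*1/10 + 1/3*2/5 + 1/6*1/5 + 1/2*7/10 = 31/60
  d_1[C] = 0*1/5 + 1/3*1/10 + 1/6*1/5 + 1/2*1/10 = 7/60
  d_1[D] = 0*3/5 + 1/3*2/5 + 1/6*1/10 + 1/2*1/10 = 1/5
d_1 = (A=1/6, B=31/60, C=7/60, D=1/5)
  d_2[A] = 1/6*1/10 + 31/60*1/10 + 7/60*1/2 + 1/5*1/10 = 11/75
  d_2[B] = 1/6*1/10 + 31/60*2/5 + 7/60*1/5 + 1/5*7/10 = 29/75
  d_2[C] = 1/6*1/5 + 31/60*1/10 + 7/60*1/5 + 1/5*1/10 = 77/600
  d_2[D] = 1/6*3/5 + 31/60*2/5 + 7/60*1/10 + 1/5*1/10 = 203/600
d_2 = (A=11/75, B=29/75, C=77/600, D=203/600)
  d_3[A] = 11/75*1/10 + 29/75*1/10 + 77/600*1/2 + 203/600*1/10 = 227/1500
  d_3[B] = 11/75*1/10 + 29/75*2/5 + 77/600*1/5 + 203/600*7/10 = 2591/6000
  d_3[C] = 11/75*1/5 + 29/75*1/10 + 77/600*1/5 + 203/600*1/10 = 51/400
  d_3[D] = 11/75*3/5 + 29/75*2/5 + 77/600*1/10 + 203/600*1/10 = 217/750
d_3 = (A=227/1500, B=2591/6000, C=51/400, D=217/750)

Answer: 227/1500 2591/6000 51/400 217/750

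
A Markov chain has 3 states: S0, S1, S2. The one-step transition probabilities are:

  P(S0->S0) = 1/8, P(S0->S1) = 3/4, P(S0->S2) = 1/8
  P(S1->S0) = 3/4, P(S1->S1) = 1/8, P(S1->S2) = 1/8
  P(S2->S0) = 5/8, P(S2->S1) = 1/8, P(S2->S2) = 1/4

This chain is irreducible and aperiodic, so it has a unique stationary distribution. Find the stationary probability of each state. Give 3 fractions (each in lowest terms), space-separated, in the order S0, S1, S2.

The stationary distribution satisfies pi = pi * P, i.e.:
  pi_S0 = 1/8*pi_S0 + 3/4*pi_S1 + 5/8*pi_S2
  pi_S1 = 3/4*pi_S0 + 1/8*pi_S1 + 1/8*pi_S2
  pi_S2 = 1/8*pi_S0 + 1/8*pi_S1 + 1/4*pi_S2
with normalization: pi_S0 + pi_S1 + pi_S2 = 1.

Using the first 2 balance equations plus normalization, the linear system A*pi = b is:
  [-7/8, 3/4, 5/8] . pi = 0
  [3/4, -7/8, 1/8] . pi = 0
  [1, 1, 1] . pi = 1

Solving yields:
  pi_S0 = 41/91
  pi_S1 = 37/91
  pi_S2 = 1/7

Verification (pi * P):
  41/91*1/8 + 37/91*3/4 + 1/7*5/8 = 41/91 = pi_S0  (ok)
  41/91*3/4 + 37/91*1/8 + 1/7*1/8 = 37/91 = pi_S1  (ok)
  41/91*1/8 + 37/91*1/8 + 1/7*1/4 = 1/7 = pi_S2  (ok)

Answer: 41/91 37/91 1/7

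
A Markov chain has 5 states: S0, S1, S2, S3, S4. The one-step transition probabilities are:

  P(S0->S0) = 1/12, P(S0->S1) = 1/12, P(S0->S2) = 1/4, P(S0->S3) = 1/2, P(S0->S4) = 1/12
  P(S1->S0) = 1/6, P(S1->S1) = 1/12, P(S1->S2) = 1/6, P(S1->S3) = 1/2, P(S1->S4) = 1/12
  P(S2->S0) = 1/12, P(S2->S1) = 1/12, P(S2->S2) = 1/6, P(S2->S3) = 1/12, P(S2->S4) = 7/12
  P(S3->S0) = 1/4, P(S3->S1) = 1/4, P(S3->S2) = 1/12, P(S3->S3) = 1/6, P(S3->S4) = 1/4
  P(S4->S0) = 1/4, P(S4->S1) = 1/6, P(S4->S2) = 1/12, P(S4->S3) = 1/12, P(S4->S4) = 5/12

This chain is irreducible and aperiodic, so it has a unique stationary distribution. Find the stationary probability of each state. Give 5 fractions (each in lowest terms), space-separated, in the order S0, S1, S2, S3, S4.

The stationary distribution satisfies pi = pi * P, i.e.:
  pi_S0 = 1/12*pi_S0 + 1/6*pi_S1 + 1/12*pi_S2 + 1/4*pi_S3 + 1/4*pi_S4
  pi_S1 = 1/12*pi_S0 + 1/12*pi_S1 + 1/12*pi_S2 + 1/4*pi_S3 + 1/6*pi_S4
  pi_S2 = 1/4*pi_S0 + 1/6*pi_S1 + 1/6*pi_S2 + 1/12*pi_S3 + 1/12*pi_S4
  pi_S3 = 1/2*pi_S0 + 1/2*pi_S1 + 1/12*pi_S2 + 1/6*pi_S3 + 1/12*pi_S4
  pi_S4 = 1/12*pi_S0 + 1/12*pi_S1 + 7/12*pi_S2 + 1/4*pi_S3 + 5/12*pi_S4
with normalization: pi_S0 + pi_S1 + pi_S2 + pi_S3 + pi_S4 = 1.

Using the first 4 balance equations plus normalization, the linear system A*pi = b is:
  [-11/12, 1/6, 1/12, 1/4, 1/4] . pi = 0
  [1/12, -11/12, 1/12, 1/4, 1/6] . pi = 0
  [1/4, 1/6, -5/6, 1/12, 1/12] . pi = 0
  [1/2, 1/2, 1/12, -5/6, 1/12] . pi = 0
  [1, 1, 1, 1, 1] . pi = 1

Solving yields:
  pi_S0 = 1341/7286
  pi_S1 = 538/3643
  pi_S2 = 502/3643
  pi_S3 = 1761/7286
  pi_S4 = 1052/3643

Verification (pi * P):
  1341/7286*1/12 + 538/3643*1/6 + 502/3643*1/12 + 1761/7286*1/4 + 1052/3643*1/4 = 1341/7286 = pi_S0  (ok)
  1341/7286*1/12 + 538/3643*1/12 + 502/3643*1/12 + 1761/7286*1/4 + 1052/3643*1/6 = 538/3643 = pi_S1  (ok)
  1341/7286*1/4 + 538/3643*1/6 + 502/3643*1/6 + 1761/7286*1/12 + 1052/3643*1/12 = 502/3643 = pi_S2  (ok)
  1341/7286*1/2 + 538/3643*1/2 + 502/3643*1/12 + 1761/7286*1/6 + 1052/3643*1/12 = 1761/7286 = pi_S3  (ok)
  1341/7286*1/12 + 538/3643*1/12 + 502/3643*7/12 + 1761/7286*1/4 + 1052/3643*5/12 = 1052/3643 = pi_S4  (ok)

Answer: 1341/7286 538/3643 502/3643 1761/7286 1052/3643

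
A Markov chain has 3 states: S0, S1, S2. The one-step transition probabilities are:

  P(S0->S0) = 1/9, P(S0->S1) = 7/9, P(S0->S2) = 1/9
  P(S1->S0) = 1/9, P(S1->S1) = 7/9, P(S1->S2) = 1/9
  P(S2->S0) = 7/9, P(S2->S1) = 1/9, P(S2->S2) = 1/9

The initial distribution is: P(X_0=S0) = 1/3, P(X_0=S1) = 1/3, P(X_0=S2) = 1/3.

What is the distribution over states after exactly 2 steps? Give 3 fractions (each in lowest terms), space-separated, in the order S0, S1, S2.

Answer: 5/27 19/27 1/9

Derivation:
Propagating the distribution step by step (d_{t+1} = d_t * P):
d_0 = (S0=1/3, S1=1/3, S2=1/3)
  d_1[S0] = 1/3*1/9 + 1/3*1/9 + 1/3*7/9 = 1/3
  d_1[S1] = 1/3*7/9 + 1/3*7/9 + 1/3*1/9 = 5/9
  d_1[S2] = 1/3*1/9 + 1/3*1/9 + 1/3*1/9 = 1/9
d_1 = (S0=1/3, S1=5/9, S2=1/9)
  d_2[S0] = 1/3*1/9 + 5/9*1/9 + 1/9*7/9 = 5/27
  d_2[S1] = 1/3*7/9 + 5/9*7/9 + 1/9*1/9 = 19/27
  d_2[S2] = 1/3*1/9 + 5/9*1/9 + 1/9*1/9 = 1/9
d_2 = (S0=5/27, S1=19/27, S2=1/9)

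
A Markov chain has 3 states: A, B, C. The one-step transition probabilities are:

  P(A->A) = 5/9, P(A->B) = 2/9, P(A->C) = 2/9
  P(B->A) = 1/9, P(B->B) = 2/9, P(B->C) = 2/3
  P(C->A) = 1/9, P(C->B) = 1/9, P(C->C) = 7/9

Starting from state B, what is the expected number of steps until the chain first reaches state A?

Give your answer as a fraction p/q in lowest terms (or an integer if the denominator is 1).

Answer: 9

Derivation:
Let h_i = expected steps to first reach A from state i.
Boundary: h_A = 0.
First-step equations for the other states:
  h_B = 1 + 1/9*h_A + 2/9*h_B + 2/3*h_C
  h_C = 1 + 1/9*h_A + 1/9*h_B + 7/9*h_C

Substituting h_A = 0 and rearranging gives the linear system (I - Q) h = 1:
  [7/9, -2/3] . (h_B, h_C) = 1
  [-1/9, 2/9] . (h_B, h_C) = 1

Solving yields:
  h_B = 9
  h_C = 9

Starting state is B, so the expected hitting time is h_B = 9.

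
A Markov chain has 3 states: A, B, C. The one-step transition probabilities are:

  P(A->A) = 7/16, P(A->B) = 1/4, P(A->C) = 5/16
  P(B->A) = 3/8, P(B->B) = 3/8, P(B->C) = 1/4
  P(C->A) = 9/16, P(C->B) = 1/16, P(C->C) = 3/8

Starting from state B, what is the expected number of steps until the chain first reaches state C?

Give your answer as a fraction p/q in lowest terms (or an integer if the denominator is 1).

Answer: 40/11

Derivation:
Let h_i = expected steps to first reach C from state i.
Boundary: h_C = 0.
First-step equations for the other states:
  h_A = 1 + 7/16*h_A + 1/4*h_B + 5/16*h_C
  h_B = 1 + 3/8*h_A + 3/8*h_B + 1/4*h_C

Substituting h_C = 0 and rearranging gives the linear system (I - Q) h = 1:
  [9/16, -1/4] . (h_A, h_B) = 1
  [-3/8, 5/8] . (h_A, h_B) = 1

Solving yields:
  h_A = 112/33
  h_B = 40/11

Starting state is B, so the expected hitting time is h_B = 40/11.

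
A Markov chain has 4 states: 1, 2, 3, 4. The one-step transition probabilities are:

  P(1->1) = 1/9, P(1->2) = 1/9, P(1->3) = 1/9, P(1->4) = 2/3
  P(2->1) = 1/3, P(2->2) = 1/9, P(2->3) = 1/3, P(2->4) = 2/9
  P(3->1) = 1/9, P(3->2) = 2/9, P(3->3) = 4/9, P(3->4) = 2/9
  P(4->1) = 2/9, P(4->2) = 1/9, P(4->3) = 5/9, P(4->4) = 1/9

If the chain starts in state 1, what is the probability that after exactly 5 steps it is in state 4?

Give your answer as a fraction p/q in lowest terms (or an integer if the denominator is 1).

Computing P^5 by repeated multiplication:
P^1 =
  1: [1/9, 1/9, 1/9, 2/3]
  2: [1/3, 1/9, 1/3, 2/9]
  3: [1/9, 2/9, 4/9, 2/9]
  4: [2/9, 1/9, 5/9, 1/9]
P^2 =
  1: [17/81, 10/81, 38/81, 16/81]
  2: [13/81, 4/27, 28/81, 28/81]
  3: [5/27, 13/81, 11/27, 20/81]
  4: [4/27, 14/81, 10/27, 25/81]
P^3 =
  1: [13/81, 119/729, 31/81, 214/729]
  2: [133/729, 109/729, 301/729, 62/243]
  3: [127/729, 38/243, 286/729, 202/729]
  4: [134/729, 37/243, 299/729, 185/729]
P^4 =
  1: [1181/6561, 112/729, 2660/6561, 1712/6561]
  2: [1133/6561, 1030/6561, 2594/6561, 1804/6561]
  3: [1159/6561, 1015/6561, 2623/6561, 196/729]
  4: [1136/6561, 1028/6561, 2588/6561, 67/243]
P^5 =
  1: [10289/59049, 9221/59049, 23405/59049, 5378/19683]
  2: [3475/19683, 9155/59049, 7873/19683, 15850/59049]
  3: [10355/59049, 9184/59049, 23516/59049, 15994/59049]
  4: [10426/59049, 9149/59049, 23617/59049, 15857/59049]

(P^5)[1 -> 4] = 5378/19683

Answer: 5378/19683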